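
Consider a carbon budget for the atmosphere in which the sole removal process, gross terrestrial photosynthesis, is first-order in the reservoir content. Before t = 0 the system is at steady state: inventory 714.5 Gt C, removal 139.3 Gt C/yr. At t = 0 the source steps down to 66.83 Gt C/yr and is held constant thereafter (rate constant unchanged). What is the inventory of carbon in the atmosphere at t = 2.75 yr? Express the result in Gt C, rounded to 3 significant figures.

The sink rate constant is k = F₀/M₀ = 139.3/714.5 = 0.1950 yr⁻¹.
Solving dM/dt = F₁ − kM with M(0) = M₀ gives M(t) = F₁/k + (M₀ − F₁/k)·e^(−kt).
F₁/k = 66.83/0.1950 = 342.79 Gt C; kt = 0.1950 × 2.75 = 0.5361, e^(−kt) = 0.5850.
M(2.75) = 342.79 + (714.5 − 342.79) × 0.5850 = 342.79 + 217.5 = 560.24 Gt C.

560 Gt C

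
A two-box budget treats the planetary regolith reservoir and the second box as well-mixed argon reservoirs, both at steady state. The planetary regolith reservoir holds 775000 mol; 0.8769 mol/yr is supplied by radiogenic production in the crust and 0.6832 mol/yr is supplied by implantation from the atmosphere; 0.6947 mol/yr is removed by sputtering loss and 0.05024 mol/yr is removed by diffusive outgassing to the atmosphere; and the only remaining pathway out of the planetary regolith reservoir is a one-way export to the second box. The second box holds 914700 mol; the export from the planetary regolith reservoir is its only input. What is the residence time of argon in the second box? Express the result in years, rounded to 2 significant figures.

Balance the planetary regolith reservoir: ΣF_in = 0.8769 + 0.6832 = 1.5601 mol/yr.
Export to the second box = ΣF_in − (0.6947 + 0.05024) = 0.81516 mol/yr.
At steady state the output of the second box equals its input, 0.81516 mol/yr.
τ = M / F = 914700 / 0.81516 = 1.122×10^6 yr.

1.1×10^6 yr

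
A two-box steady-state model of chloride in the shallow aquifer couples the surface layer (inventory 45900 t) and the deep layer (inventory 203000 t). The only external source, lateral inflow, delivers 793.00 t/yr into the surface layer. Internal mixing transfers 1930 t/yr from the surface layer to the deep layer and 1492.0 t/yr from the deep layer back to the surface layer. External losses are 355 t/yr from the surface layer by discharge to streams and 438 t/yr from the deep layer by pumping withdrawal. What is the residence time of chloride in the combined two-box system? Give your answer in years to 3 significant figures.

314 yr

Treat the two boxes together as one reservoir: the mixing fluxes between them are internal recycling, so τ = ΣM / Σ(external losses).
M_total = 45900 + 203000 = 248900 t.
ΣF_external_out = 355 + 438 = 793.00 t/yr.
τ = M_total / ΣF_ext = 248900 / 793.00 = 313.9 yr.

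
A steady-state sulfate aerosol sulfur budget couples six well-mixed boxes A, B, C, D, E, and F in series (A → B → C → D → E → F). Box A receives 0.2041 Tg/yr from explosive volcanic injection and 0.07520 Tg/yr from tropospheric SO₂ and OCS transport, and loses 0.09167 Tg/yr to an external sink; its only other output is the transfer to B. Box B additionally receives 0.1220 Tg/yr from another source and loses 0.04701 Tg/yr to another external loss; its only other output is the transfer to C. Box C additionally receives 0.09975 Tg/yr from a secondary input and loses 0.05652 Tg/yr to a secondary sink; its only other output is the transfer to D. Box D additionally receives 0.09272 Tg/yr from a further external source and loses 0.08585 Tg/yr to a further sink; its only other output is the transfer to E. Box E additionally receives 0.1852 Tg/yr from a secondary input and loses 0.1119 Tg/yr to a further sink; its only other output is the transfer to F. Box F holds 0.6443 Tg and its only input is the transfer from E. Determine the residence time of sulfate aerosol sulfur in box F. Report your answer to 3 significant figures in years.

Box A: F(A→B) = (0.2041 + 0.07520) − 0.09167 = 0.18763 Tg/yr.
Box B: F(B→C) = (0.18763 + 0.1220) − 0.04701 = 0.26262 Tg/yr.
Box C: F(C→D) = (0.26262 + 0.09975) − 0.05652 = 0.30585 Tg/yr.
Box D: F(D→E) = (0.30585 + 0.09272) − 0.08585 = 0.31272 Tg/yr.
Box E: F(E→F) = (0.31272 + 0.1852) − 0.1119 = 0.38602 Tg/yr.
Box F throughput = its input = 0.38602 Tg/yr; τ = 0.6443 / 0.38602 = 1.669 yr.

1.67 yr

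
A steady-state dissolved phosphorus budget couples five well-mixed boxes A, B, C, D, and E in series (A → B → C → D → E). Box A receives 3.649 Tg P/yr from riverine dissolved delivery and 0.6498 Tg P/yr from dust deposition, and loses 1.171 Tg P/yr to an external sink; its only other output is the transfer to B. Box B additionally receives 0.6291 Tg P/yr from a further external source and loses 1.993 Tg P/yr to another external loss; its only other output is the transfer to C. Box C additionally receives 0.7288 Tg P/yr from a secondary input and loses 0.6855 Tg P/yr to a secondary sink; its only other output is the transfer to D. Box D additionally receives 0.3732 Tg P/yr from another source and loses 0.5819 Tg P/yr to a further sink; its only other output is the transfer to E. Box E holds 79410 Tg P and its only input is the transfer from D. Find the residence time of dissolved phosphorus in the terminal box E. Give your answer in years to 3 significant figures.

Box A: F(A→B) = (3.649 + 0.6498) − 1.171 = 3.1278 Tg P/yr.
Box B: F(B→C) = (3.1278 + 0.6291) − 1.993 = 1.7639 Tg P/yr.
Box C: F(C→D) = (1.7639 + 0.7288) − 0.6855 = 1.8072 Tg P/yr.
Box D: F(D→E) = (1.8072 + 0.3732) − 0.5819 = 1.5985 Tg P/yr.
Box E throughput = its input = 1.5985 Tg P/yr; τ = 79410 / 1.5985 = 49680 yr.

49700 yr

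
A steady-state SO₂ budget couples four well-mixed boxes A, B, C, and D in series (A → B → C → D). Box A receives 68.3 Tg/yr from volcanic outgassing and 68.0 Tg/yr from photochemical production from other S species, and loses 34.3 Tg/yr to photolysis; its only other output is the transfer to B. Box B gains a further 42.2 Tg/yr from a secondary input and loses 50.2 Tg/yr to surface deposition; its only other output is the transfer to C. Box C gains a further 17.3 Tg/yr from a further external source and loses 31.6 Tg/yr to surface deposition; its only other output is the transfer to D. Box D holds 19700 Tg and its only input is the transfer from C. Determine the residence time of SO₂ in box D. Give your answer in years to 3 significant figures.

Box A: F(A→B) = (68.3 + 68.0) − 34.3 = 102.00 Tg/yr.
Box B: F(B→C) = (102.00 + 42.2) − 50.2 = 94.000 Tg/yr.
Box C: F(C→D) = (94.000 + 17.3) − 31.6 = 79.700 Tg/yr.
Box D throughput = its input = 79.700 Tg/yr; τ = 19700 / 79.700 = 247.2 yr.

247 yr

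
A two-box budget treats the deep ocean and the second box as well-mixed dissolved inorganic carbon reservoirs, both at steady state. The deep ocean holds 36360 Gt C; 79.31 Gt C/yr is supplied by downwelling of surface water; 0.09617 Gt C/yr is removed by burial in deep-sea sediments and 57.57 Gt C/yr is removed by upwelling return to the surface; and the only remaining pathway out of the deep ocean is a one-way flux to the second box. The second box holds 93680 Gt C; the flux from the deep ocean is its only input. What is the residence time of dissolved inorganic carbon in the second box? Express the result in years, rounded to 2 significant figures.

Balance the deep ocean: ΣF_in = 79.310 Gt C/yr.
Flux to the second box = ΣF_in − (0.09617 + 57.57) = 21.644 Gt C/yr.
At steady state the output of the second box equals its input, 21.644 Gt C/yr.
τ = M / F = 93680 / 21.644 = 4328 yr.

4300 yr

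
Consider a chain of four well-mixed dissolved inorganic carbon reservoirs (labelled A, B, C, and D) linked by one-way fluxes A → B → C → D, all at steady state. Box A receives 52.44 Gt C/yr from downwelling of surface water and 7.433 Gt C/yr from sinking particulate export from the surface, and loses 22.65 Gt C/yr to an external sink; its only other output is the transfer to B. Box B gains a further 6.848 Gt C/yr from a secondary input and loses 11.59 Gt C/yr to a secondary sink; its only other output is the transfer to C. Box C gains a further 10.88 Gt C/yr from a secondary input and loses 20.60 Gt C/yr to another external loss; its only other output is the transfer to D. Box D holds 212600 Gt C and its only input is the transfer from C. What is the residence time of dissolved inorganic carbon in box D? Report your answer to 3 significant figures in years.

9340 yr

Box A: F(A→B) = (52.44 + 7.433) − 22.65 = 37.223 Gt C/yr.
Box B: F(B→C) = (37.223 + 6.848) − 11.59 = 32.481 Gt C/yr.
Box C: F(C→D) = (32.481 + 10.88) − 20.60 = 22.761 Gt C/yr.
Box D throughput = its input = 22.761 Gt C/yr; τ = 212600 / 22.761 = 9341 yr.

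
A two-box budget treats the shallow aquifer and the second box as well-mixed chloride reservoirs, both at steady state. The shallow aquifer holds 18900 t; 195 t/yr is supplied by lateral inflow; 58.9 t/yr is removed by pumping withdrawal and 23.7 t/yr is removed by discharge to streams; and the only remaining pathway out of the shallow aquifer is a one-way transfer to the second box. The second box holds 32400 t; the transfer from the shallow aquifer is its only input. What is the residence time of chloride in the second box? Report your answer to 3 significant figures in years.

288 yr

Balance the shallow aquifer: ΣF_in = 195.00 t/yr.
Transfer to the second box = ΣF_in − (58.9 + 23.7) = 112.40 t/yr.
At steady state the output of the second box equals its input, 112.40 t/yr.
τ = M / F = 32400 / 112.40 = 288.3 yr.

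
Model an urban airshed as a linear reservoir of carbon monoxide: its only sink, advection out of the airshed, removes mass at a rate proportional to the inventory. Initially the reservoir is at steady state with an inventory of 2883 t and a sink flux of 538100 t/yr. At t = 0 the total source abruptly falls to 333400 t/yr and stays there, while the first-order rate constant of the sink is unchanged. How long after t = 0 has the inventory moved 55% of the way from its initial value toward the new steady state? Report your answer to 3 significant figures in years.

τ = M₀/F₀ = 2883/538100 = 0.005358 yr.
The remaining gap fraction is e^(−t/τ); 55% covered ⇒ e^(−t/τ) = 0.450.
t = −τ ln(0.450) = 0.005358 × 0.7985 = 0.004278 yr.

0.00428 yr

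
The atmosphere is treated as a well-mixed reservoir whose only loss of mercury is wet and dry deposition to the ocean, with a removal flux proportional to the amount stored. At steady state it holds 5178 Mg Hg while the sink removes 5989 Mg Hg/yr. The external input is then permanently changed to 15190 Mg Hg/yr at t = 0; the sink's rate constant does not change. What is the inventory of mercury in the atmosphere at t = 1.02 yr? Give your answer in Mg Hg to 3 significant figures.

τ = M₀/F₀ = 5178/5989 = 0.8646 yr; rate constant k = 1/τ.
New steady state M_∞ = F₁/k = F₁·τ = 15190 × 0.8646 = 13133 Mg Hg.
M(t) = M_∞ + (M₀ − M_∞)·e^(−t/τ); t/τ = 1.02/0.8646 = 1.180, so e^(−t/τ) = 0.3074.
M(t) = 13133 − 7955 × 0.3074 = 10688 Mg Hg.

10700 Mg Hg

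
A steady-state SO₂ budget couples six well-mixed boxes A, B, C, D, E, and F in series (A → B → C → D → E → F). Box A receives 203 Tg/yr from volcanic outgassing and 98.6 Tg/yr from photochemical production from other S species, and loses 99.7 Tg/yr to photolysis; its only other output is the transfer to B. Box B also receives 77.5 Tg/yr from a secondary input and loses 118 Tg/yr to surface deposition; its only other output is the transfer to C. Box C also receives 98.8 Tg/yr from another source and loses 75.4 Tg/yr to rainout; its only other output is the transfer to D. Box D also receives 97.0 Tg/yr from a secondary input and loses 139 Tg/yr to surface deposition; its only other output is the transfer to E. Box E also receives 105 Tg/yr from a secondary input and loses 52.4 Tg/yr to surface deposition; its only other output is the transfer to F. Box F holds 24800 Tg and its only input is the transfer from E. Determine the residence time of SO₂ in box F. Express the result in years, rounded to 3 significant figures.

127 yr

Box A: F(A→B) = (203 + 98.6) − 99.7 = 201.90 Tg/yr.
Box B: F(B→C) = (201.90 + 77.5) − 118 = 161.40 Tg/yr.
Box C: F(C→D) = (161.40 + 98.8) − 75.4 = 184.80 Tg/yr.
Box D: F(D→E) = (184.80 + 97.0) − 139 = 142.80 Tg/yr.
Box E: F(E→F) = (142.80 + 105) − 52.4 = 195.40 Tg/yr.
Box F throughput = its input = 195.40 Tg/yr; τ = 24800 / 195.40 = 126.9 yr.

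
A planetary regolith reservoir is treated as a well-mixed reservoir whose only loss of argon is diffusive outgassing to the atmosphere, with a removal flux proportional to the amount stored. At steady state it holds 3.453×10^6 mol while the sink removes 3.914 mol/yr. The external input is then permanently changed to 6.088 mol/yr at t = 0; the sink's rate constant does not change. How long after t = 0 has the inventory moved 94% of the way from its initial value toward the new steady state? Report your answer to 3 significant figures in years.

2.48×10^6 yr

τ = M₀/F₀ = 3.453×10^6/3.914 = 882200 yr.
The remaining gap fraction is e^(−t/τ); 94% covered ⇒ e^(−t/τ) = 0.0600.
t = −τ ln(0.0600) = 882200 × 2.813 = 2.482×10^6 yr.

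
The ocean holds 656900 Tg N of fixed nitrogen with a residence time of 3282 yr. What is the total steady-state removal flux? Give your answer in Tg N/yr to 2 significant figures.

F = M / τ = 656900 / 3282 = 200.2 Tg N/yr.

200 Tg N/yr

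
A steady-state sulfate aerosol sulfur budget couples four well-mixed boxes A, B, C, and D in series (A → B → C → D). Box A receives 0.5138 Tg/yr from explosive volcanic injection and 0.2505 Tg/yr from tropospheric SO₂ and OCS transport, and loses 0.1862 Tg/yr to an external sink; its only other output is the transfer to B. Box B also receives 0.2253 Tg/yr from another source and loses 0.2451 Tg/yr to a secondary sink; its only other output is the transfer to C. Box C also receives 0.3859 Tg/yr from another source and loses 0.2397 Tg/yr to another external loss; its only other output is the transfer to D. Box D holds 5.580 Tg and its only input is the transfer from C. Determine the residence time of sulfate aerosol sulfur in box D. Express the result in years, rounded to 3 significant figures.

Box A: F(A→B) = (0.5138 + 0.2505) − 0.1862 = 0.57810 Tg/yr.
Box B: F(B→C) = (0.57810 + 0.2253) − 0.2451 = 0.55830 Tg/yr.
Box C: F(C→D) = (0.55830 + 0.3859) − 0.2397 = 0.70450 Tg/yr.
Box D throughput = its input = 0.70450 Tg/yr; τ = 5.580 / 0.70450 = 7.921 yr.

7.92 yr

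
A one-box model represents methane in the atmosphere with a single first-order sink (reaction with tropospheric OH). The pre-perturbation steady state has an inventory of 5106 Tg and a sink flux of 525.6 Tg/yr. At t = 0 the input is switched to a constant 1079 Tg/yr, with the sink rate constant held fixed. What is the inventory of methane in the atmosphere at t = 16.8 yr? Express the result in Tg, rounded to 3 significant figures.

9530 Tg

The sink rate constant is k = F₀/M₀ = 525.6/5106 = 0.1029 yr⁻¹.
Solving dM/dt = F₁ − kM with M(0) = M₀ gives M(t) = F₁/k + (M₀ − F₁/k)·e^(−kt).
F₁/k = 1079/0.1029 = 10482 Tg; kt = 0.1029 × 16.8 = 1.729, e^(−kt) = 0.1774.
M(16.8) = 10482 + (5106 − 10482) × 0.1774 = 10482 − 953.7 = 9528.4 Tg.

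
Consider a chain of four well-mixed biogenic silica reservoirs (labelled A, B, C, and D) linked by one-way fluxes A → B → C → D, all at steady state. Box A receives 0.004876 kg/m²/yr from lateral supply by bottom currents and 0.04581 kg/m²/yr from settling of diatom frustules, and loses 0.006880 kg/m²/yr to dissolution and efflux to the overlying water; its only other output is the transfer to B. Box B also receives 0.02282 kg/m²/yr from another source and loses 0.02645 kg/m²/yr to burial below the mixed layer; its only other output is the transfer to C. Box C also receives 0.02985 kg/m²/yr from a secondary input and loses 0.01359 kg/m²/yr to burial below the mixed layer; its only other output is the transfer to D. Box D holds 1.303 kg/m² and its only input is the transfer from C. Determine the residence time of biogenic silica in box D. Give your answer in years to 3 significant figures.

Box A: F(A→B) = (0.004876 + 0.04581) − 0.006880 = 0.043806 kg/m²/yr.
Box B: F(B→C) = (0.043806 + 0.02282) − 0.02645 = 0.040176 kg/m²/yr.
Box C: F(C→D) = (0.040176 + 0.02985) − 0.01359 = 0.056436 kg/m²/yr.
Box D throughput = its input = 0.056436 kg/m²/yr; τ = 1.303 / 0.056436 = 23.09 yr.

23.1 yr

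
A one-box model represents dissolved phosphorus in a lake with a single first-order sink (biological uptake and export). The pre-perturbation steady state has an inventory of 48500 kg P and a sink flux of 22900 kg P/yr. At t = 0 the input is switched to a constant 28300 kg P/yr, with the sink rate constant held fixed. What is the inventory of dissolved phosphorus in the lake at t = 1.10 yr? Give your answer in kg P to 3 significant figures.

53100 kg P

τ = M₀/F₀ = 48500/22900 = 2.118 yr; rate constant k = 1/τ.
New steady state M_∞ = F₁/k = F₁·τ = 28300 × 2.118 = 59937 kg P.
M(t) = M_∞ + (M₀ − M_∞)·e^(−t/τ); t/τ = 1.10/2.118 = 0.5194, so e^(−t/τ) = 0.5949.
M(t) = 59937 − 11440 × 0.5949 = 53133 kg P.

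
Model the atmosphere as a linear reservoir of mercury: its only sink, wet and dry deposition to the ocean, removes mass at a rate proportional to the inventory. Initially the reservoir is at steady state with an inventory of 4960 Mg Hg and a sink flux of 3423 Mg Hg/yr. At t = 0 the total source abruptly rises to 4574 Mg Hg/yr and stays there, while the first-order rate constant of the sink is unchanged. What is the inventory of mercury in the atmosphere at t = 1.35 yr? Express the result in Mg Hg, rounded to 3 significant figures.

5970 Mg Hg

τ = M₀/F₀ = 4960/3423 = 1.449 yr; rate constant k = 1/τ.
New steady state M_∞ = F₁/k = F₁·τ = 4574 × 1.449 = 6627.8 Mg Hg.
M(t) = M_∞ + (M₀ − M_∞)·e^(−t/τ); t/τ = 1.35/1.449 = 0.9317, so e^(−t/τ) = 0.3939.
M(t) = 6627.8 − 1668 × 0.3939 = 5970.9 Mg Hg.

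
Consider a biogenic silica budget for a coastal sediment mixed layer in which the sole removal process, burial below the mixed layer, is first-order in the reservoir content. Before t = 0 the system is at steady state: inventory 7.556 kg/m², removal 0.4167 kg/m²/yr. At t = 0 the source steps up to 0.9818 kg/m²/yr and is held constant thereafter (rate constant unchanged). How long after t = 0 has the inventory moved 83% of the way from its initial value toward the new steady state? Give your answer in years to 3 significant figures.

τ = M₀/F₀ = 7.556/0.4167 = 18.13 yr.
The remaining gap fraction is e^(−t/τ); 83% covered ⇒ e^(−t/τ) = 0.170.
t = −τ ln(0.170) = 18.13 × 1.772 = 32.13 yr.

32.1 yr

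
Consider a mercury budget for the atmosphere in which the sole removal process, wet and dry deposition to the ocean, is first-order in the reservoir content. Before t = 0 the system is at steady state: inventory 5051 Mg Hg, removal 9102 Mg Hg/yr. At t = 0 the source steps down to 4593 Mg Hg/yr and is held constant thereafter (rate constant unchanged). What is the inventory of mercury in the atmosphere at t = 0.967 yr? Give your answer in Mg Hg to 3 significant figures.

2990 Mg Hg

The sink rate constant is k = F₀/M₀ = 9102/5051 = 1.802 yr⁻¹.
Solving dM/dt = F₁ − kM with M(0) = M₀ gives M(t) = F₁/k + (M₀ − F₁/k)·e^(−kt).
F₁/k = 4593/1.802 = 2548.8 Mg Hg; kt = 1.802 × 0.967 = 1.743, e^(−kt) = 0.1751.
M(0.967) = 2548.8 + (5051 − 2548.8) × 0.1751 = 2548.8 + 438.1 = 2986.9 Mg Hg.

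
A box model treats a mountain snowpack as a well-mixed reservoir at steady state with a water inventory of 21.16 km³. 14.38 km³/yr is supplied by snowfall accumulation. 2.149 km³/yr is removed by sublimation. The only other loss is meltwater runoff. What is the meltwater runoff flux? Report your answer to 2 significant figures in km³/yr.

12 km³/yr

At steady state ΣF_in = ΣF_out.
ΣF_in = 14.380 km³/yr.
Meltwater runoff flux = ΣF_in − (2.149) = 14.380 − 2.149 = 12.23 km³/yr.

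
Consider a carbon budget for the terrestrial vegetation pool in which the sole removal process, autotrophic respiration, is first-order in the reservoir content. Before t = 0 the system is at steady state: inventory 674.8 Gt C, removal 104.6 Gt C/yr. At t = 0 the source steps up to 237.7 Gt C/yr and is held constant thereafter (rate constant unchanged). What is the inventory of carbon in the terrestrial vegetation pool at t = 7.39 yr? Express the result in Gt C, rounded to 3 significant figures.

1260 Gt C

The sink rate constant is k = F₀/M₀ = 104.6/674.8 = 0.1550 yr⁻¹.
Solving dM/dt = F₁ − kM with M(0) = M₀ gives M(t) = F₁/k + (M₀ − F₁/k)·e^(−kt).
F₁/k = 237.7/0.1550 = 1533.5 Gt C; kt = 0.1550 × 7.39 = 1.146, e^(−kt) = 0.3181.
M(7.39) = 1533.5 + (674.8 − 1533.5) × 0.3181 = 1533.5 − 273.1 = 1260.4 Gt C.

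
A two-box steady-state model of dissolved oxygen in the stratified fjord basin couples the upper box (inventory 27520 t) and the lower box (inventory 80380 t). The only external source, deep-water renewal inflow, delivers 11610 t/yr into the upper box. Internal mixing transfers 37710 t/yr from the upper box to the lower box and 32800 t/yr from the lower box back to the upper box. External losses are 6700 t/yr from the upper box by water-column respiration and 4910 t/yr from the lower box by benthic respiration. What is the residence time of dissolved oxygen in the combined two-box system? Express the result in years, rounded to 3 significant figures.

Residence time in the combined system uses the total inventory and the total *external* removal — internal exchanges between the two boxes cancel.
M_total = 27520 + 80380 = 107900 t.
ΣF_external_out = 6700 + 4910 = 11610 t/yr.
τ = M_total / ΣF_ext = 107900 / 11610 = 9.294 yr.

9.29 yr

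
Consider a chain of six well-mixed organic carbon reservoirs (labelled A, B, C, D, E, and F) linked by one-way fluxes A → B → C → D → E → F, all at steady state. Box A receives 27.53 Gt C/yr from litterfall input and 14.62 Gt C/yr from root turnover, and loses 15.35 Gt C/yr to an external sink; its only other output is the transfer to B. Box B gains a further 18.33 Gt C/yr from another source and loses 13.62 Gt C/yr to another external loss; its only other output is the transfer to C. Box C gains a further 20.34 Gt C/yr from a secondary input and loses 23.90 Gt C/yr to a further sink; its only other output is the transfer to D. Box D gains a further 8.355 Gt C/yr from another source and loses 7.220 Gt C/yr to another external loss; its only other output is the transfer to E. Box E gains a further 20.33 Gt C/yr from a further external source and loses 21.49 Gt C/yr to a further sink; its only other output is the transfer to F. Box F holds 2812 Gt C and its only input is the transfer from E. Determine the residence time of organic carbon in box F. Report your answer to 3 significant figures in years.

Box A: F(A→B) = (27.53 + 14.62) − 15.35 = 26.800 Gt C/yr.
Box B: F(B→C) = (26.800 + 18.33) − 13.62 = 31.510 Gt C/yr.
Box C: F(C→D) = (31.510 + 20.34) − 23.90 = 27.950 Gt C/yr.
Box D: F(D→E) = (27.950 + 8.355) − 7.220 = 29.085 Gt C/yr.
Box E: F(E→F) = (29.085 + 20.33) − 21.49 = 27.925 Gt C/yr.
Box F throughput = its input = 27.925 Gt C/yr; τ = 2812 / 27.925 = 100.7 yr.

101 yr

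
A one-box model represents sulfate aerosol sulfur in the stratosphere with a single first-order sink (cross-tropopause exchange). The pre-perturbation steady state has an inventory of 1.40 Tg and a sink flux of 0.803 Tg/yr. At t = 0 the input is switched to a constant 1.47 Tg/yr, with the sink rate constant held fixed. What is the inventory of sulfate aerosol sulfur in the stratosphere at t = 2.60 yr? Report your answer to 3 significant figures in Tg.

The sink rate constant is k = F₀/M₀ = 0.803/1.40 = 0.5736 yr⁻¹.
Solving dM/dt = F₁ − kM with M(0) = M₀ gives M(t) = F₁/k + (M₀ − F₁/k)·e^(−kt).
F₁/k = 1.47/0.5736 = 2.5629 Tg; kt = 0.5736 × 2.60 = 1.491, e^(−kt) = 0.2251.
M(2.60) = 2.5629 + (1.40 − 2.5629) × 0.2251 = 2.5629 − 0.2617 = 2.3011 Tg.

2.30 Tg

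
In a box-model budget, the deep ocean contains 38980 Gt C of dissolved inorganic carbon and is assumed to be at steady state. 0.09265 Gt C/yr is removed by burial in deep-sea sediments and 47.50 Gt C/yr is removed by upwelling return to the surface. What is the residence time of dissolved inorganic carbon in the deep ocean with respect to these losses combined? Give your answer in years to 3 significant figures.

819 yr

Total removal = 0.09265 + 47.50 = 47.593 Gt C/yr.
τ = M / ΣF_out = 38980 / 47.593 = 819.0 yr.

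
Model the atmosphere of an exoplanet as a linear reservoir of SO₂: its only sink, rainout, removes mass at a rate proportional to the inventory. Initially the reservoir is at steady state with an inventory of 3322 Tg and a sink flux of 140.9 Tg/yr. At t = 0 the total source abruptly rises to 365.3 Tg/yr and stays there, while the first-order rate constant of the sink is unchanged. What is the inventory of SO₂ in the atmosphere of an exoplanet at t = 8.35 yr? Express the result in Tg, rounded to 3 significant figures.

τ = M₀/F₀ = 3322/140.9 = 23.58 yr; rate constant k = 1/τ.
New steady state M_∞ = F₁/k = F₁·τ = 365.3 × 23.58 = 8612.7 Tg.
M(t) = M_∞ + (M₀ − M_∞)·e^(−t/τ); t/τ = 8.35/23.58 = 0.3542, so e^(−t/τ) = 0.7018.
M(t) = 8612.7 − 5291 × 0.7018 = 4899.9 Tg.

4900 Tg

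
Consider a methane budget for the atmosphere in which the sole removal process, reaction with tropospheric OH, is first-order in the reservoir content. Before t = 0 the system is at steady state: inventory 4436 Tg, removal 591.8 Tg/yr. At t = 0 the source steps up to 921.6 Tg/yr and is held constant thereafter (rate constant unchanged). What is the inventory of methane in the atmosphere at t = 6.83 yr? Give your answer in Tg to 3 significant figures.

The sink rate constant is k = F₀/M₀ = 591.8/4436 = 0.1334 yr⁻¹.
Solving dM/dt = F₁ − kM with M(0) = M₀ gives M(t) = F₁/k + (M₀ − F₁/k)·e^(−kt).
F₁/k = 921.6/0.1334 = 6908.1 Tg; kt = 0.1334 × 6.83 = 0.9112, e^(−kt) = 0.4020.
M(6.83) = 6908.1 + (4436 − 6908.1) × 0.4020 = 6908.1 − 993.9 = 5914.2 Tg.

5910 Tg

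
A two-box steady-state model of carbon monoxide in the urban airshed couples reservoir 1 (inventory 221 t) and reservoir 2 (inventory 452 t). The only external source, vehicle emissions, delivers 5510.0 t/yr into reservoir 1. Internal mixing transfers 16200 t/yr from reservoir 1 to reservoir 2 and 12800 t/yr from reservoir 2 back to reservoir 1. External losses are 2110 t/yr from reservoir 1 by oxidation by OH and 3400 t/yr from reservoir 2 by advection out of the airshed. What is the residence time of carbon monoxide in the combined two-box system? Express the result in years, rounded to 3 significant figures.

Residence time in the combined system uses the total inventory and the total *external* removal — internal exchanges between the two boxes cancel.
M_total = 221 + 452 = 673.00 t.
ΣF_external_out = 2110 + 3400 = 5510.0 t/yr.
τ = M_total / ΣF_ext = 673.00 / 5510.0 = 0.1221 yr.

0.122 yr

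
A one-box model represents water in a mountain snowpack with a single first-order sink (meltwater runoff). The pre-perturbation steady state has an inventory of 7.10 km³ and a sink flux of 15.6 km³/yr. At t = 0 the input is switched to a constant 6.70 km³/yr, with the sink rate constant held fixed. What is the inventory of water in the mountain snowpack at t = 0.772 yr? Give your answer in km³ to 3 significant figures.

3.79 km³

Residence time τ = M₀/F₀ = 0.4551 yr. The eventual steady state is M_∞ = M₀·(F₁/F₀) = 7.10 × 6.70/15.6 = 3.0494 km³.
The anomaly ΔM(t) = M(t) − M_∞ decays as ΔM₀·e^(−t/τ) with ΔM₀ = 7.10 − 3.0494 = 4.051 km³.
At t = 0.772 yr, e^(−t/τ) = e^(−1.696) = 0.1834, so ΔM = 0.7428 km³ and M = 3.0494 + 0.7428 = 3.7921 km³.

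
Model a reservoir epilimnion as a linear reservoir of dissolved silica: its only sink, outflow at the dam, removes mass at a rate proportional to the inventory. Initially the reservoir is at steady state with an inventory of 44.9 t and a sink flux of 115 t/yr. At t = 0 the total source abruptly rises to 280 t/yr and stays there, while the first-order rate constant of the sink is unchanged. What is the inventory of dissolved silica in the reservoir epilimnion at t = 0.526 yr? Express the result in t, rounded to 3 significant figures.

Residence time τ = M₀/F₀ = 0.3904 yr. The eventual steady state is M_∞ = M₀·(F₁/F₀) = 44.9 × 280/115 = 109.32 t.
The anomaly ΔM(t) = M(t) − M_∞ decays as ΔM₀·e^(−t/τ) with ΔM₀ = 44.9 − 109.32 = −64.42 t.
At t = 0.526 yr, e^(−t/τ) = e^(−1.347) = 0.2600, so ΔM = −16.75 t and M = 109.32 − 16.75 = 92.574 t.

92.6 t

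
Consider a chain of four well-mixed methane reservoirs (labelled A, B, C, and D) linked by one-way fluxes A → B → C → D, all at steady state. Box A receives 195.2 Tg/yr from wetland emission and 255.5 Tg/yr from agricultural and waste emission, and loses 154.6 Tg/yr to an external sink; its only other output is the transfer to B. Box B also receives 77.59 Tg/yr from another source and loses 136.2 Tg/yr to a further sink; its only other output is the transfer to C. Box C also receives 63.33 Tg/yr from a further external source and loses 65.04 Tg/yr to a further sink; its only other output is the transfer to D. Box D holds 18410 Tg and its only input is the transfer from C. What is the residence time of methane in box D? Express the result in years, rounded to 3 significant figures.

78.1 yr

Box A: F(A→B) = (195.2 + 255.5) − 154.6 = 296.10 Tg/yr.
Box B: F(B→C) = (296.10 + 77.59) − 136.2 = 237.49 Tg/yr.
Box C: F(C→D) = (237.49 + 63.33) − 65.04 = 235.78 Tg/yr.
Box D throughput = its input = 235.78 Tg/yr; τ = 18410 / 235.78 = 78.08 yr.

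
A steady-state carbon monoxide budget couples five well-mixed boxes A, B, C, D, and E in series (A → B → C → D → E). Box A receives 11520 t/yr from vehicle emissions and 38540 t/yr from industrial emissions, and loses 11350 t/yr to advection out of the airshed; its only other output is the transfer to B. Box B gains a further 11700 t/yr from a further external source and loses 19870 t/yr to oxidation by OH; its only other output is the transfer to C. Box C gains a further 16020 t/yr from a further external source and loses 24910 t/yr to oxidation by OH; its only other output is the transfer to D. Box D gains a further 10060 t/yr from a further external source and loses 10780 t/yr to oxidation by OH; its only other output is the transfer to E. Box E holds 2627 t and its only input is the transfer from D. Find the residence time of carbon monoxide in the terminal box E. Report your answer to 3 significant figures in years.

Box A: F(A→B) = (11520 + 38540) − 11350 = 38710 t/yr.
Box B: F(B→C) = (38710 + 11700) − 19870 = 30540 t/yr.
Box C: F(C→D) = (30540 + 16020) − 24910 = 21650 t/yr.
Box D: F(D→E) = (21650 + 10060) − 10780 = 20930 t/yr.
Box E throughput = its input = 20930 t/yr; τ = 2627 / 20930 = 0.1255 yr.

0.126 yr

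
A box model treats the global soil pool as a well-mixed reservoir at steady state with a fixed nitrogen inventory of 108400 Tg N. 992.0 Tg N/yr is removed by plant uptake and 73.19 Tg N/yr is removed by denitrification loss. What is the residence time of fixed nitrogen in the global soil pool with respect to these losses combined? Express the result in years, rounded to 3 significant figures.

Total removal = 992.0 + 73.19 = 1065.2 Tg N/yr.
τ = M / ΣF_out = 108400 / 1065.2 = 101.8 yr.

102 yr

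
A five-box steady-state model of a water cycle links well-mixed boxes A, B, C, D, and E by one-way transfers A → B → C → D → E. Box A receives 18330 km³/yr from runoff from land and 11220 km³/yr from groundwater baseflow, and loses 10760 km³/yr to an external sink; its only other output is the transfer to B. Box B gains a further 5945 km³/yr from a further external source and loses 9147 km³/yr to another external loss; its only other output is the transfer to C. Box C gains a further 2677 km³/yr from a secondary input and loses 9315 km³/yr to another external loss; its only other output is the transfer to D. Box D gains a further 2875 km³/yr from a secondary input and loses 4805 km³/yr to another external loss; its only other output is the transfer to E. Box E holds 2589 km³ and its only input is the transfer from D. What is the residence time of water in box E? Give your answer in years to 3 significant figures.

Box A: F(A→B) = (18330 + 11220) − 10760 = 18790 km³/yr.
Box B: F(B→C) = (18790 + 5945) − 9147 = 15588 km³/yr.
Box C: F(C→D) = (15588 + 2677) − 9315 = 8950.0 km³/yr.
Box D: F(D→E) = (8950.0 + 2875) − 4805 = 7020.0 km³/yr.
Box E throughput = its input = 7020.0 km³/yr; τ = 2589 / 7020.0 = 0.3688 yr.

0.369 yr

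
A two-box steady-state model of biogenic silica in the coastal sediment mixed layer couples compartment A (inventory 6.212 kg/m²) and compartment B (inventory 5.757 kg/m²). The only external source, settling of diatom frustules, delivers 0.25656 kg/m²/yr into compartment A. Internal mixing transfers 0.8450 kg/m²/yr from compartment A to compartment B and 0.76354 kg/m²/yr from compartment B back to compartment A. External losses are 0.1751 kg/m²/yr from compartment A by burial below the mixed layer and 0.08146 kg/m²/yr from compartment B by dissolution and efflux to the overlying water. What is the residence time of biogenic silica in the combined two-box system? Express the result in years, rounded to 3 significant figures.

46.7 yr

For the system as a whole, the A↔B exchange is internal and contributes nothing to the throughput; only the external sinks remove mass.
M_total = 6.212 + 5.757 = 11.969 kg/m².
ΣF_external_out = 0.1751 + 0.08146 = 0.25656 kg/m²/yr.
τ = M_total / ΣF_ext = 11.969 / 0.25656 = 46.65 yr.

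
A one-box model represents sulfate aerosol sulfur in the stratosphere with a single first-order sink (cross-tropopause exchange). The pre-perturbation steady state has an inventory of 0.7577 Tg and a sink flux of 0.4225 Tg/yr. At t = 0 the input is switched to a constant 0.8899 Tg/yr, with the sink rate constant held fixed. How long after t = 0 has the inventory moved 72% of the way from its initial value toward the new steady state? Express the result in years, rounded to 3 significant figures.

τ = M₀/F₀ = 0.7577/0.4225 = 1.793 yr.
The remaining gap fraction is e^(−t/τ); 72% covered ⇒ e^(−t/τ) = 0.280.
t = −τ ln(0.280) = 1.793 × 1.273 = 2.283 yr.

2.28 yr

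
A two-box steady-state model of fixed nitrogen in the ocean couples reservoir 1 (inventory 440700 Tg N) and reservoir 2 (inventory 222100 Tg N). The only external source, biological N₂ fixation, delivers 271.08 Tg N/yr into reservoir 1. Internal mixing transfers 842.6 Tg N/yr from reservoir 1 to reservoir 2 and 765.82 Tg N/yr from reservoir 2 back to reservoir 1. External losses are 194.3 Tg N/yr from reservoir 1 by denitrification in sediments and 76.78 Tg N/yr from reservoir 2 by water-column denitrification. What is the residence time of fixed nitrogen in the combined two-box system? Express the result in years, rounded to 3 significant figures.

For the system as a whole, the A↔B exchange is internal and contributes nothing to the throughput; only the external sinks remove mass.
M_total = 440700 + 222100 = 662800 Tg N.
ΣF_external_out = 194.3 + 76.78 = 271.08 Tg N/yr.
τ = M_total / ΣF_ext = 662800 / 271.08 = 2445 yr.

2450 yr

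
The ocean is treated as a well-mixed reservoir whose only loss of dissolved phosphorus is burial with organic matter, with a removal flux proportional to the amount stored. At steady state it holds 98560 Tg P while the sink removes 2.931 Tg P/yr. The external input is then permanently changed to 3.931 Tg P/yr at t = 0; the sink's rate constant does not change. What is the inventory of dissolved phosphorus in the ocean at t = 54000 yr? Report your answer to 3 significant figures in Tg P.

125000 Tg P

τ = M₀/F₀ = 98560/2.931 = 33630 yr; rate constant k = 1/τ.
New steady state M_∞ = F₁/k = F₁·τ = 3.931 × 33630 = 132190 Tg P.
M(t) = M_∞ + (M₀ − M_∞)·e^(−t/τ); t/τ = 54000/33630 = 1.606, so e^(−t/τ) = 0.2007.
M(t) = 132190 − 33630 × 0.2007 = 125440 Tg P.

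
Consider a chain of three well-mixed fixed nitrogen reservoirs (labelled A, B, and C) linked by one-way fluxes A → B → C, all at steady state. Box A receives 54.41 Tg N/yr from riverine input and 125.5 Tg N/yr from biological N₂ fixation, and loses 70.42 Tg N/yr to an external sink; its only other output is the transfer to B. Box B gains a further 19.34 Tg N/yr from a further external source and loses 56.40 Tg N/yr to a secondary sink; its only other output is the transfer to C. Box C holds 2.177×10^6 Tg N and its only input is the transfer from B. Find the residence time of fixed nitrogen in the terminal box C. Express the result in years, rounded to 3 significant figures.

30100 yr

Box A: F(A→B) = (54.41 + 125.5) − 70.42 = 109.49 Tg N/yr.
Box B: F(B→C) = (109.49 + 19.34) − 56.40 = 72.430 Tg N/yr.
Box C throughput = its input = 72.430 Tg N/yr; τ = 2.177×10^6 / 72.430 = 30060 yr.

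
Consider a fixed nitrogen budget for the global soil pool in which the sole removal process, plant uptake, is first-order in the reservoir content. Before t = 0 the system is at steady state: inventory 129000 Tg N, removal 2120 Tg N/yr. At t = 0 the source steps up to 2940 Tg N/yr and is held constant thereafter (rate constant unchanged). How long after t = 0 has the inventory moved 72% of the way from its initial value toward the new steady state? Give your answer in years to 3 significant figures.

τ = M₀/F₀ = 129000/2120 = 60.85 yr.
The remaining gap fraction is e^(−t/τ); 72% covered ⇒ e^(−t/τ) = 0.280.
t = −τ ln(0.280) = 60.85 × 1.273 = 77.46 yr.

77.5 yr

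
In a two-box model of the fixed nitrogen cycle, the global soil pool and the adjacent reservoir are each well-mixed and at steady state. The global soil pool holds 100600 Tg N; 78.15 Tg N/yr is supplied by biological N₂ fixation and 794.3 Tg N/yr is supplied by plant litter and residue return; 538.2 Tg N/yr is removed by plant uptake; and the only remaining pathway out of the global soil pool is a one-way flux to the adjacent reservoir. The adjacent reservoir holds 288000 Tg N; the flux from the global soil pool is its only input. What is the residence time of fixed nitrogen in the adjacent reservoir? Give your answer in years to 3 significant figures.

Balance the global soil pool: ΣF_in = 78.15 + 794.3 = 872.45 Tg N/yr.
Flux to the adjacent reservoir = ΣF_in − (538.2) = 334.25 Tg N/yr.
At steady state the output of the adjacent reservoir equals its input, 334.25 Tg N/yr.
τ = M / F = 288000 / 334.25 = 861.6 yr.

862 yr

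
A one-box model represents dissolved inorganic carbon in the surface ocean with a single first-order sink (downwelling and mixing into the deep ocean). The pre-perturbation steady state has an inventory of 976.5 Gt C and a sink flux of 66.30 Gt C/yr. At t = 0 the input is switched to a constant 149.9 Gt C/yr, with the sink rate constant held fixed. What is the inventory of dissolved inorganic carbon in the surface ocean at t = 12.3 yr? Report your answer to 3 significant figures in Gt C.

Residence time τ = M₀/F₀ = 14.73 yr. The eventual steady state is M_∞ = M₀·(F₁/F₀) = 976.5 × 149.9/66.30 = 2207.8 Gt C.
The anomaly ΔM(t) = M(t) − M_∞ decays as ΔM₀·e^(−t/τ) with ΔM₀ = 976.5 − 2207.8 = −1231 Gt C.
At t = 12.3 yr, e^(−t/τ) = e^(−0.8351) = 0.4338, so ΔM = −534.2 Gt C and M = 2207.8 − 534.2 = 1673.6 Gt C.

1670 Gt C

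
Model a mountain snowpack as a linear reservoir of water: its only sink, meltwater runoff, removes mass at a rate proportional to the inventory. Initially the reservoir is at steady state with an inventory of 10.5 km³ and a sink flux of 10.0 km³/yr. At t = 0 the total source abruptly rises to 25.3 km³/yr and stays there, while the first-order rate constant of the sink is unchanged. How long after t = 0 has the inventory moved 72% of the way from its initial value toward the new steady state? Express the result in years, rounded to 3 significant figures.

1.34 yr

τ = M₀/F₀ = 10.5/10.0 = 1.050 yr.
The remaining gap fraction is e^(−t/τ); 72% covered ⇒ e^(−t/τ) = 0.280.
t = −τ ln(0.280) = 1.050 × 1.273 = 1.337 yr.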